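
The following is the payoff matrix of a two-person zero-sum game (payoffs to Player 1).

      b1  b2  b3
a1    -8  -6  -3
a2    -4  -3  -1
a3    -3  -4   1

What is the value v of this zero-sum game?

Row minima: a1 → -8, a2 → -4, a3 → -4; maximin = -4.
Column maxima: b1 → -3, b2 → -3, b3 → 1; minimax = -3.
-4 ≠ -3, so there is no saddle point; optimal play is mixed.
a1 is strictly dominated by a2, so Player 1 never plays it.
b3 is strictly dominated by b1 (it gives Player 1 strictly more in every row), so Player 2 never plays it.
On the remaining 2×2 (a2, a3 vs b1, b2):
Let Player 1 play a2 with probability p. Expected payoff against b1: (-4)p + (-3)(1−p) = −p − 3; against b2: (-3)p + (-4)(1−p) = p − 4.
Setting these equal: −p − 3 = p − 4 ⇒ −2p = -1 ⇒ p = 1/2, and the value is (-1)·(1/2) − 3 = -7/2.
For Player 2: with q = P(b1), equating a2's and a3's payoffs gives −q − 3 = q − 4 ⇒ q = 1/2.

-7/2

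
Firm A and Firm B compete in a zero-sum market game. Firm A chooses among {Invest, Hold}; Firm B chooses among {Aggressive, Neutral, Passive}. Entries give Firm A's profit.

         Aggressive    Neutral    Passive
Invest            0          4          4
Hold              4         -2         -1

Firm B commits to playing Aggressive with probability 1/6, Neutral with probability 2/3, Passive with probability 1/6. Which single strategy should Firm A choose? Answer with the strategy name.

Expected payoff of Invest: (1/6)·0 + (2/3)·4 + (1/6)·4 = 10/3.
Expected payoff of Hold: (1/6)·4 + (2/3)·(-2) + (1/6)·(-1) = -5/6.
The largest is 10/3, so Firm A's best response is Invest.

Invest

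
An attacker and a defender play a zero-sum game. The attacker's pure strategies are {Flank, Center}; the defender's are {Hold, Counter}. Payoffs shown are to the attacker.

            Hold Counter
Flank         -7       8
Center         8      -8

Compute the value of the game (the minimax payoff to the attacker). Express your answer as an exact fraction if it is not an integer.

Row minima: Flank → -7, Center → -8; maximin = -7.
Column maxima: Hold → 8, Counter → 8; minimax = 8.
-7 ≠ 8, so there is no saddle point; optimal play is mixed.
Let the attacker play Flank with probability p. Expected payoff against Hold: (-7)p + 8(1−p) = −15p + 8; against Counter: 8p + (-8)(1−p) = 16p − 8.
Setting these equal: −15p + 8 = 16p − 8 ⇒ −31p = -16 ⇒ p = 16/31, and the value is (-15)·(16/31) + 8 = 8/31.
For the defender: with q = P(Hold), equating Flank's and Center's payoffs gives −15q + 8 = 16q − 8 ⇒ q = 16/31.

8/31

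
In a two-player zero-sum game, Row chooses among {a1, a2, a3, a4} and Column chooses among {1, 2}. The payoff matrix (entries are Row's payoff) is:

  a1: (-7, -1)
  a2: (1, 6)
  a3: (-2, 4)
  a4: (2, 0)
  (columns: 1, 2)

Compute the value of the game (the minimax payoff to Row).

Row minima: a1 → -7, a2 → 1, a3 → -2, a4 → 0; maximin = 1.
Column maxima: 1 → 2, 2 → 6; minimax = 2.
1 ≠ 2, so there is no saddle point; optimal play is mixed.
a1 is strictly dominated by a2, so Row never plays it.
a3 is strictly dominated by a2, so Row never plays it.
On the remaining 2×2 (a2, a4 vs 1, 2):
Let Row play a2 with probability p. Expected payoff against 1: 1p + 2(1−p) = −p + 2; against 2: 6p + 0(1−p) = 6p.
Setting these equal: −p + 2 = 6p ⇒ −7p = -2 ⇒ p = 2/7, and the value is (-1)·(2/7) + 2 = 12/7.
For Column: with q = P(1), equating a2's and a4's payoffs gives −5q + 6 = 2q ⇒ q = 6/7.

12/7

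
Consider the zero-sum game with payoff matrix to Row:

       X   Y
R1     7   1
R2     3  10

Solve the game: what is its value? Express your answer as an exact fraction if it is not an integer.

67/13

Row minima: R1 → 1, R2 → 3; maximin = 3.
Column maxima: X → 7, Y → 10; minimax = 7.
3 ≠ 7, so there is no saddle point; optimal play is mixed.
Let Row play R1 with probability p. Expected payoff against X: 7p + 3(1−p) = 4p + 3; against Y: 1p + 10(1−p) = −9p + 10.
Setting these equal: 4p + 3 = −9p + 10 ⇒ 13p = 7 ⇒ p = 7/13, and the value is (4)·(7/13) + 3 = 67/13.
For Column: with q = P(X), equating R1's and R2's payoffs gives 6q + 1 = −7q + 10 ⇒ q = 9/13.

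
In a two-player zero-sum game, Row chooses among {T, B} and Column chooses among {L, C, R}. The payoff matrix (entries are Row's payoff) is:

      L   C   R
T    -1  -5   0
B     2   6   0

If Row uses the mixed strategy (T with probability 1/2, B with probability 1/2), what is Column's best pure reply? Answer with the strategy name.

R

If Column plays L, Row's expected payoff is (1/2)·(-1) + (1/2)·2 = 1/2.
If Column plays C, Row's expected payoff is (1/2)·(-5) + (1/2)·6 = 1/2.
If Column plays R, Row's expected payoff is (1/2)·0 + (1/2)·0 = 0.
Column minimizes Row's payoff; the smallest is 0, so the best response is R.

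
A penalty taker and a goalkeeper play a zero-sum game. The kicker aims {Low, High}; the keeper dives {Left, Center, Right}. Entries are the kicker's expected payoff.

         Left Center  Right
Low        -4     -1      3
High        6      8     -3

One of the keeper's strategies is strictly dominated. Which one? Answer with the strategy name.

Center

Left holds the kicker's payoff strictly below Center in every row: -4 < -1, 6 < 8.
So Center is strictly dominated for the keeper.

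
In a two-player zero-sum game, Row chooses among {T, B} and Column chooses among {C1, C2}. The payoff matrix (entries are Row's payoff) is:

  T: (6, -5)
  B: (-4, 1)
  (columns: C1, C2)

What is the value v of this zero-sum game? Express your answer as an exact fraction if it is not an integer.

-7/8

Row minima: T → -5, B → -4; maximin = -4.
Column maxima: C1 → 6, C2 → 1; minimax = 1.
-4 ≠ 1, so there is no saddle point; optimal play is mixed.
Let Row play T with probability p. Expected payoff against C1: 6p + (-4)(1−p) = 10p − 4; against C2: (-5)p + 1(1−p) = −6p + 1.
Setting these equal: 10p − 4 = −6p + 1 ⇒ 16p = 5 ⇒ p = 5/16, and the value is (10)·(5/16) − 4 = -7/8.
For Column: with q = P(C1), equating T's and B's payoffs gives 11q − 5 = −5q + 1 ⇒ q = 3/8.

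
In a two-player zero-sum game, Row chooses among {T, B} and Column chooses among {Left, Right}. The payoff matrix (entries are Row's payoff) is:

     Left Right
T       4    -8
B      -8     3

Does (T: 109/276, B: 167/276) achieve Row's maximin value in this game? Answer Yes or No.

No

Against Left this mix gives (109/276)·4 + (167/276)·(-8) = -75/23.
Against Right this mix gives (109/276)·(-8) + (167/276)·3 = -371/276.
Column will play Left, holding Row to -75/23. Shifting weight toward the row that does better against Left would raise this floor (the equalizing mix achieves -52/23 against both Left and Right), so the proposed strategy is not optimal.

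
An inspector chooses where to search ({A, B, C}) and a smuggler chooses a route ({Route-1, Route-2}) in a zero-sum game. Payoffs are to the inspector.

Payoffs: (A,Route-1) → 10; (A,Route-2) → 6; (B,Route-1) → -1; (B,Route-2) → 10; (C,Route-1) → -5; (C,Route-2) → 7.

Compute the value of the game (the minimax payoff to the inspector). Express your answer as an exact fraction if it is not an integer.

Row minima: A → 6, B → -1, C → -5; maximin = 6.
Column maxima: Route-1 → 10, Route-2 → 10; minimax = 10.
6 ≠ 10, so there is no saddle point; optimal play is mixed.
C is strictly dominated by B, so the inspector never plays it.
On the remaining 2×2 (A, B vs Route-1, Route-2):
Let the inspector play A with probability p. Expected payoff against Route-1: 10p + (-1)(1−p) = 11p − 1; against Route-2: 6p + 10(1−p) = −4p + 10.
Setting these equal: 11p − 1 = −4p + 10 ⇒ 15p = 11 ⇒ p = 11/15, and the value is (11)·(11/15) − 1 = 106/15.
For the smuggler: with q = P(Route-1), equating A's and B's payoffs gives 4q + 6 = −11q + 10 ⇒ q = 4/15.

106/15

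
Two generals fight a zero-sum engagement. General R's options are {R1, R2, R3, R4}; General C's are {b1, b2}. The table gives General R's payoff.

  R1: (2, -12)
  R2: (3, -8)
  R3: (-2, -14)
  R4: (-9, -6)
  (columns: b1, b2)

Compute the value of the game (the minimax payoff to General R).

Row minima: R1 → -12, R2 → -8, R3 → -14, R4 → -9; maximin = -8.
Column maxima: b1 → 3, b2 → -6; minimax = -6.
-8 ≠ -6, so there is no saddle point; optimal play is mixed.
R1 is strictly dominated by R2, so General R never plays it.
R3 is strictly dominated by R2, so General R never plays it.
On the remaining 2×2 (R2, R4 vs b1, b2):
Let General R play R2 with probability p. Expected payoff against b1: 3p + (-9)(1−p) = 12p − 9; against b2: (-8)p + (-6)(1−p) = −2p − 6.
Setting these equal: 12p − 9 = −2p − 6 ⇒ 14p = 3 ⇒ p = 3/14, and the value is (12)·(3/14) − 9 = -45/7.
For General C: with q = P(b1), equating R2's and R4's payoffs gives 11q − 8 = −3q − 6 ⇒ q = 1/7.

-45/7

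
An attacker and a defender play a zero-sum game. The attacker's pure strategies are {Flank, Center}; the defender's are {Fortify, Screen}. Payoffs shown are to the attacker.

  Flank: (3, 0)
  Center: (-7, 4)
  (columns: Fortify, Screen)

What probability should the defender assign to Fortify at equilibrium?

2/7

Row minima: Flank → 0, Center → -7; maximin = 0.
Column maxima: Fortify → 3, Screen → 4; minimax = 3.
0 ≠ 3, so there is no saddle point; optimal play is mixed.
Let the attacker play Flank with probability p. Expected payoff against Fortify: 3p + (-7)(1−p) = 10p − 7; against Screen: 0p + 4(1−p) = −4p + 4.
Setting these equal: 10p − 7 = −4p + 4 ⇒ 14p = 11 ⇒ p = 11/14, and the value is (10)·(11/14) − 7 = 6/7.
For the defender: with q = P(Fortify), equating Flank's and Center's payoffs gives 3q = −11q + 4 ⇒ q = 2/7.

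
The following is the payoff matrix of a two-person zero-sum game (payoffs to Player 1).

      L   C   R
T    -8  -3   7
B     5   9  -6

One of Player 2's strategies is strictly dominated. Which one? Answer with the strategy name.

L holds Player 1's payoff strictly below C in every row: -8 < -3, 5 < 9.
So C is strictly dominated for Player 2.

C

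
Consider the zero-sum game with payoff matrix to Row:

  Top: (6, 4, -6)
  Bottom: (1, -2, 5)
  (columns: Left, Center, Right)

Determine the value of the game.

Row minima: Top → -6, Bottom → -2; maximin = -2.
Column maxima: Left → 6, Center → 4, Right → 5; minimax = 4.
-2 ≠ 4, so there is no saddle point; optimal play is mixed.
Left is strictly dominated by Center (it gives Row strictly more in every row), so Column never plays it.
On the remaining 2×2 (Top, Bottom vs Center, Right):
Let Row play Top with probability p. Expected payoff against Center: 4p + (-2)(1−p) = 6p − 2; against Right: (-6)p + 5(1−p) = −11p + 5.
Setting these equal: 6p − 2 = −11p + 5 ⇒ 17p = 7 ⇒ p = 7/17, and the value is (6)·(7/17) − 2 = 8/17.
For Column: with q = P(Center), equating Top's and Bottom's payoffs gives 10q − 6 = −7q + 5 ⇒ q = 11/17.

8/17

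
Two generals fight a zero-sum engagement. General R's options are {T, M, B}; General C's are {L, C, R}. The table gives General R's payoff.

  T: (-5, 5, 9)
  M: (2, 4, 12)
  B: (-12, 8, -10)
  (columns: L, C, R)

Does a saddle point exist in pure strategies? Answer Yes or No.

Yes

Row minima: T → -5, M → 2, B → -12; maximin = 2.
Column maxima: L → 2, C → 8, R → 12; minimax = 2.
maximin = minimax = 2, so a saddle point exists.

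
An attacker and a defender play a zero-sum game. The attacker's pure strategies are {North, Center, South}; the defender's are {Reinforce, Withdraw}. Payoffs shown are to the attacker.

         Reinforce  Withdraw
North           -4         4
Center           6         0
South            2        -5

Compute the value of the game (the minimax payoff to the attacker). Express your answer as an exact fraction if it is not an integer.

12/7

Row minima: North → -4, Center → 0, South → -5; maximin = 0.
Column maxima: Reinforce → 6, Withdraw → 4; minimax = 4.
0 ≠ 4, so there is no saddle point; optimal play is mixed.
South is strictly dominated by Center, so the attacker never plays it.
On the remaining 2×2 (North, Center vs Reinforce, Withdraw):
Let the attacker play North with probability p. Expected payoff against Reinforce: (-4)p + 6(1−p) = −10p + 6; against Withdraw: 4p + 0(1−p) = 4p.
Setting these equal: −10p + 6 = 4p ⇒ −14p = -6 ⇒ p = 3/7, and the value is (-10)·(3/7) + 6 = 12/7.
For the defender: with q = P(Reinforce), equating North's and Center's payoffs gives −8q + 4 = 6q ⇒ q = 2/7.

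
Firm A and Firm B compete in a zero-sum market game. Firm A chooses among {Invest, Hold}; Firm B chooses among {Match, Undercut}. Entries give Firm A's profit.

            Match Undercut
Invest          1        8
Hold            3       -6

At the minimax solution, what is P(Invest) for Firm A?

9/16

Row minima: Invest → 1, Hold → -6; maximin = 1.
Column maxima: Match → 3, Undercut → 8; minimax = 3.
1 ≠ 3, so there is no saddle point; optimal play is mixed.
Let Firm A play Invest with probability p. Expected payoff against Match: 1p + 3(1−p) = −2p + 3; against Undercut: 8p + (-6)(1−p) = 14p − 6.
Setting these equal: −2p + 3 = 14p − 6 ⇒ −16p = -9 ⇒ p = 9/16, and the value is (-2)·(9/16) + 3 = 15/8.
For Firm B: with q = P(Match), equating Invest's and Hold's payoffs gives −7q + 8 = 9q − 6 ⇒ q = 7/8.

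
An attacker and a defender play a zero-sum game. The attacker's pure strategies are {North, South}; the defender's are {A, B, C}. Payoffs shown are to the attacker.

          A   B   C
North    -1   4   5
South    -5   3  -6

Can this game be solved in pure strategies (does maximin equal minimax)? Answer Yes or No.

Row minima: North → -1, South → -6; maximin = -1.
Column maxima: A → -1, B → 4, C → 5; minimax = -1.
maximin = minimax = -1, so a saddle point exists.

Yes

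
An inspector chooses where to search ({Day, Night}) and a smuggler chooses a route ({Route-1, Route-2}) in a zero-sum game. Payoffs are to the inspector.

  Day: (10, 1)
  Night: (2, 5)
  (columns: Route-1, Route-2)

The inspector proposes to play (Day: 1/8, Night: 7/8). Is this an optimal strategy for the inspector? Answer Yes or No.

No

Against Route-1 this mix gives (1/8)·10 + (7/8)·2 = 3.
Against Route-2 this mix gives (1/8)·1 + (7/8)·5 = 9/2.
The smuggler will play Route-1, holding the inspector to 3. Shifting weight toward the row that does better against Route-1 would raise this floor (the equalizing mix achieves 4 against both Route-1 and Route-2), so the proposed strategy is not optimal.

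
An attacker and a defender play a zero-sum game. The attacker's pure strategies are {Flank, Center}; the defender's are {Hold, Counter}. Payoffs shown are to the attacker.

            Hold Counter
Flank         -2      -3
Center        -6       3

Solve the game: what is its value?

Row minima: Flank → -3, Center → -6; maximin = -3.
Column maxima: Hold → -2, Counter → 3; minimax = -2.
-3 ≠ -2, so there is no saddle point; optimal play is mixed.
Let the attacker play Flank with probability p. Expected payoff against Hold: (-2)p + (-6)(1−p) = 4p − 6; against Counter: (-3)p + 3(1−p) = −6p + 3.
Setting these equal: 4p − 6 = −6p + 3 ⇒ 10p = 9 ⇒ p = 9/10, and the value is (4)·(9/10) − 6 = -12/5.
For the defender: with q = P(Hold), equating Flank's and Center's payoffs gives q − 3 = −9q + 3 ⇒ q = 3/5.

-12/5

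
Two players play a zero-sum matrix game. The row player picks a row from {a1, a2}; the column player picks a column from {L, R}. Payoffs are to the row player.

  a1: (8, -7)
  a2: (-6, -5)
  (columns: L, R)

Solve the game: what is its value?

-41/8

Row minima: a1 → -7, a2 → -6; maximin = -6.
Column maxima: L → 8, R → -5; minimax = -5.
-6 ≠ -5, so there is no saddle point; optimal play is mixed.
Let the row player play a1 with probability p. Expected payoff against L: 8p + (-6)(1−p) = 14p − 6; against R: (-7)p + (-5)(1−p) = −2p − 5.
Setting these equal: 14p − 6 = −2p − 5 ⇒ 16p = 1 ⇒ p = 1/16, and the value is (14)·(1/16) − 6 = -41/8.
For the column player: with q = P(L), equating a1's and a2's payoffs gives 15q − 7 = −q − 5 ⇒ q = 1/8.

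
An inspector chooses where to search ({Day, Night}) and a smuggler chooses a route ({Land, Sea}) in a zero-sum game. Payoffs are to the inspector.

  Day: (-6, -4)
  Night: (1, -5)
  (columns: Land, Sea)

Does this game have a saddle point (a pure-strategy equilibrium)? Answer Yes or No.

Row minima: Day → -6, Night → -5; maximin = -5.
Column maxima: Land → 1, Sea → -4; minimax = -4.
-5 ≠ -4, so no pure-strategy equilibrium exists.

No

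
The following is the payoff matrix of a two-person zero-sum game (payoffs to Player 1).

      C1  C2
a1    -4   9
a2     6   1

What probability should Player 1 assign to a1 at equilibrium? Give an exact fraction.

Row minima: a1 → -4, a2 → 1; maximin = 1.
Column maxima: C1 → 6, C2 → 9; minimax = 6.
1 ≠ 6, so there is no saddle point; optimal play is mixed.
Let Player 1 play a1 with probability p. Expected payoff against C1: (-4)p + 6(1−p) = −10p + 6; against C2: 9p + 1(1−p) = 8p + 1.
Setting these equal: −10p + 6 = 8p + 1 ⇒ −18p = -5 ⇒ p = 5/18, and the value is (-10)·(5/18) + 6 = 29/9.
For Player 2: with q = P(C1), equating a1's and a2's payoffs gives −13q + 9 = 5q + 1 ⇒ q = 4/9.

5/18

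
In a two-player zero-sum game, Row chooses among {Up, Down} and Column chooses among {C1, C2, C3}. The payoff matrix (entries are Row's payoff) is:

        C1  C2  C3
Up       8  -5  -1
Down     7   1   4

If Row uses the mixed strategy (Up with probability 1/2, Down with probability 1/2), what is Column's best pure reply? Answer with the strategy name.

If Column plays C1, Row's expected payoff is (1/2)·8 + (1/2)·7 = 15/2.
If Column plays C2, Row's expected payoff is (1/2)·(-5) + (1/2)·1 = -2.
If Column plays C3, Row's expected payoff is (1/2)·(-1) + (1/2)·4 = 3/2.
Column minimizes Row's payoff; the smallest is -2, so the best response is C2.

C2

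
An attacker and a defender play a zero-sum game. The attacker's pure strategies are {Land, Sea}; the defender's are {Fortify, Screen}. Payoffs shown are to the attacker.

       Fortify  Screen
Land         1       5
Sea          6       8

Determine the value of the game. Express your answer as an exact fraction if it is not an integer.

6

Row minima: Land → 1, Sea → 6; maximin = 6.
Column maxima: Fortify → 6, Screen → 8; minimax = 6.
Since maximin = minimax = 6, there is a saddle point and the value is 6.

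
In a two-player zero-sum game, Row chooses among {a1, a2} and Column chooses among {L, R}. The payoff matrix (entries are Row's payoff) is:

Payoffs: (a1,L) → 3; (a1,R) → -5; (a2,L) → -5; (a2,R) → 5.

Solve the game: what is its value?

Row minima: a1 → -5, a2 → -5; maximin = -5.
Column maxima: L → 3, R → 5; minimax = 3.
-5 ≠ 3, so there is no saddle point; optimal play is mixed.
Let Row play a1 with probability p. Expected payoff against L: 3p + (-5)(1−p) = 8p − 5; against R: (-5)p + 5(1−p) = −10p + 5.
Setting these equal: 8p − 5 = −10p + 5 ⇒ 18p = 10 ⇒ p = 5/9, and the value is (8)·(5/9) − 5 = -5/9.
For Column: with q = P(L), equating a1's and a2's payoffs gives 8q − 5 = −10q + 5 ⇒ q = 5/9.

-5/9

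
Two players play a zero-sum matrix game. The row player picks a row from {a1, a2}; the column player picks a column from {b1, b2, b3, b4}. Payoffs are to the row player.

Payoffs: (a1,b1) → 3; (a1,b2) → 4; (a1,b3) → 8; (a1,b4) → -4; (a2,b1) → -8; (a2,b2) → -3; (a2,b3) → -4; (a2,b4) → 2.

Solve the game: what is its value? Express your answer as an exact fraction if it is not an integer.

-26/17

Row minima: a1 → -4, a2 → -8; maximin = -4.
Column maxima: b1 → 3, b2 → 4, b3 → 8, b4 → 2; minimax = 2.
-4 ≠ 2, so there is no saddle point; optimal play is mixed.
b2 is strictly dominated by b1 (it gives the row player strictly more in every row), so the column player never plays it.
b3 is strictly dominated by b1 (it gives the row player strictly more in every row), so the column player never plays it.
On the remaining 2×2 (a1, a2 vs b1, b4):
Let the row player play a1 with probability p. Expected payoff against b1: 3p + (-8)(1−p) = 11p − 8; against b4: (-4)p + 2(1−p) = −6p + 2.
Setting these equal: 11p − 8 = −6p + 2 ⇒ 17p = 10 ⇒ p = 10/17, and the value is (11)·(10/17) − 8 = -26/17.
For the column player: with q = P(b1), equating a1's and a2's payoffs gives 7q − 4 = −10q + 2 ⇒ q = 6/17.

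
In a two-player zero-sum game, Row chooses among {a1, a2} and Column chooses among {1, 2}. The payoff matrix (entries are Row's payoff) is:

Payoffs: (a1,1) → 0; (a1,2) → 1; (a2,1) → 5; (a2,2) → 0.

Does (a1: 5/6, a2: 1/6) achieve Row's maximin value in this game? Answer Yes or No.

Against 1 this mix gives (5/6)·0 + (1/6)·5 = 5/6.
Against 2 this mix gives (5/6)·1 + (1/6)·0 = 5/6.
All of Column's active replies (1, 2) yield 5/6, and no column does worse for Row. The mix makes Column indifferent and guarantees 5/6, so it is optimal.

Yes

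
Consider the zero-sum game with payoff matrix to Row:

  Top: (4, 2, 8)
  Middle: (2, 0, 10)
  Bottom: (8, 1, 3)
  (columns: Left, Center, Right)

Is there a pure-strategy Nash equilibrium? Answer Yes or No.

Yes

Row minima: Top → 2, Middle → 0, Bottom → 1; maximin = 2.
Column maxima: Left → 8, Center → 2, Right → 10; minimax = 2.
maximin = minimax = 2, so a saddle point exists.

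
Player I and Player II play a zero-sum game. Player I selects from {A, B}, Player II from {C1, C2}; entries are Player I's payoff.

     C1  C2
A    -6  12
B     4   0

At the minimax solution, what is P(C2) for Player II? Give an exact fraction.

Row minima: A → -6, B → 0; maximin = 0.
Column maxima: C1 → 4, C2 → 12; minimax = 4.
0 ≠ 4, so there is no saddle point; optimal play is mixed.
Let Player I play A with probability p. Expected payoff against C1: (-6)p + 4(1−p) = −10p + 4; against C2: 12p + 0(1−p) = 12p.
Setting these equal: −10p + 4 = 12p ⇒ −22p = -4 ⇒ p = 2/11, and the value is (-10)·(2/11) + 4 = 24/11.
For Player II: with q = P(C1), equating A's and B's payoffs gives −18q + 12 = 4q ⇒ q = 6/11.

5/11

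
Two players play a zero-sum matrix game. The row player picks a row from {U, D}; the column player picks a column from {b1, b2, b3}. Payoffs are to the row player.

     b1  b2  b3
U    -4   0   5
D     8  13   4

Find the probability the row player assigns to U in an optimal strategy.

4/13

Row minima: U → -4, D → 4; maximin = 4.
Column maxima: b1 → 8, b2 → 13, b3 → 5; minimax = 5.
4 ≠ 5, so there is no saddle point; optimal play is mixed.
b2 is strictly dominated by b1 (it gives the row player strictly more in every row), so the column player never plays it.
On the remaining 2×2 (U, D vs b1, b3):
Let the row player play U with probability p. Expected payoff against b1: (-4)p + 8(1−p) = −12p + 8; against b3: 5p + 4(1−p) = p + 4.
Setting these equal: −12p + 8 = p + 4 ⇒ −13p = -4 ⇒ p = 4/13, and the value is (-12)·(4/13) + 8 = 56/13.
For the column player: with q = P(b1), equating U's and D's payoffs gives −9q + 5 = 4q + 4 ⇒ q = 1/13.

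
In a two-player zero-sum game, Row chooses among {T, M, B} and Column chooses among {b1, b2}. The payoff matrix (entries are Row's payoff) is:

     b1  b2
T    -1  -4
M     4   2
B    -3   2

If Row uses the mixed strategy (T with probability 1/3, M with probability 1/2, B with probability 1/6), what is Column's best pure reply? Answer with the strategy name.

If Column plays b1, Row's expected payoff is (1/3)·(-1) + (1/2)·4 + (1/6)·(-3) = 7/6.
If Column plays b2, Row's expected payoff is (1/3)·(-4) + (1/2)·2 + (1/6)·2 = 0.
Column minimizes Row's payoff; the smallest is 0, so the best response is b2.

b2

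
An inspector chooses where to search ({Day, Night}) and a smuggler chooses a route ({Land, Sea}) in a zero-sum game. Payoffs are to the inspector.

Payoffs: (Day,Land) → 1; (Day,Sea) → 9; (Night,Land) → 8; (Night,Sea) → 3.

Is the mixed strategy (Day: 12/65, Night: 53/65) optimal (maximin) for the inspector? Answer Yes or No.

No

Against Land this mix gives (12/65)·1 + (53/65)·8 = 436/65.
Against Sea this mix gives (12/65)·9 + (53/65)·3 = 267/65.
The smuggler will play Sea, holding the inspector to 267/65. Shifting weight toward the row that does better against Sea would raise this floor (the equalizing mix achieves 69/13 against both Sea and Land), so the proposed strategy is not optimal.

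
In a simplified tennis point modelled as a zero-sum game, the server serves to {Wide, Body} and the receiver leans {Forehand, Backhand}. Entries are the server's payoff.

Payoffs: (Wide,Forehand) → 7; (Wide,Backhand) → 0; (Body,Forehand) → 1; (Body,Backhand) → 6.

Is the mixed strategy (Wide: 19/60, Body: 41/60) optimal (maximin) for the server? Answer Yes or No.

No

Against Forehand this mix gives (19/60)·7 + (41/60)·1 = 29/10.
Against Backhand this mix gives (19/60)·0 + (41/60)·6 = 41/10.
The receiver will play Forehand, holding the server to 29/10. Shifting weight toward the row that does better against Forehand would raise this floor (the equalizing mix achieves 7/2 against both Forehand and Backhand), so the proposed strategy is not optimal.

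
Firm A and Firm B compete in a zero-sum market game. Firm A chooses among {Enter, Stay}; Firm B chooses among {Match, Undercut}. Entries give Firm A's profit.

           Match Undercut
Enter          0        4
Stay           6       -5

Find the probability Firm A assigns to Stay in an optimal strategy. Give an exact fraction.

4/15

Row minima: Enter → 0, Stay → -5; maximin = 0.
Column maxima: Match → 6, Undercut → 4; minimax = 4.
0 ≠ 4, so there is no saddle point; optimal play is mixed.
Let Firm A play Enter with probability p. Expected payoff against Match: 0p + 6(1−p) = −6p + 6; against Undercut: 4p + (-5)(1−p) = 9p − 5.
Setting these equal: −6p + 6 = 9p − 5 ⇒ −15p = -11 ⇒ p = 11/15, and the value is (-6)·(11/15) + 6 = 8/5.
For Firm B: with q = P(Match), equating Enter's and Stay's payoffs gives −4q + 4 = 11q − 5 ⇒ q = 3/5.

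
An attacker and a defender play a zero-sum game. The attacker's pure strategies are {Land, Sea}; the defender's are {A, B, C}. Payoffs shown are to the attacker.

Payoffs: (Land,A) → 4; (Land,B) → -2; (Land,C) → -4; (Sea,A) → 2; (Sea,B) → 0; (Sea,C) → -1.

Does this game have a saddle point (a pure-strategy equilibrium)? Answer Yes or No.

Row minima: Land → -4, Sea → -1; maximin = -1.
Column maxima: A → 4, B → 0, C → -1; minimax = -1.
maximin = minimax = -1, so a saddle point exists.

Yes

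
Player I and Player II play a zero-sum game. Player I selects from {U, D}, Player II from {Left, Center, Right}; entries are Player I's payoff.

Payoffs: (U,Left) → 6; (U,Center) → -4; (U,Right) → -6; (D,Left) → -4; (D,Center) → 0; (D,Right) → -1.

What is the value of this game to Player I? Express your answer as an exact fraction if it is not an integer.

-2

Row minima: U → -6, D → -4; maximin = -4.
Column maxima: Left → 6, Center → 0, Right → -1; minimax = -1.
-4 ≠ -1, so there is no saddle point; optimal play is mixed.
Center is strictly dominated by Right (it gives Player I strictly more in every row), so Player II never plays it.
On the remaining 2×2 (U, D vs Left, Right):
Let Player I play U with probability p. Expected payoff against Left: 6p + (-4)(1−p) = 10p − 4; against Right: (-6)p + (-1)(1−p) = −5p − 1.
Setting these equal: 10p − 4 = −5p − 1 ⇒ 15p = 3 ⇒ p = 1/5, and the value is (10)·(1/5) − 4 = -2.
For Player II: with q = P(Left), equating U's and D's payoffs gives 12q − 6 = −3q − 1 ⇒ q = 1/3.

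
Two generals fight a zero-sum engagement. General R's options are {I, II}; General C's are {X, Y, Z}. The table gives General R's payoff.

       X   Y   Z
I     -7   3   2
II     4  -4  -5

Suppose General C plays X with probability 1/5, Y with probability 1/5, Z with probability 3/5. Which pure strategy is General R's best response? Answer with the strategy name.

I

Expected payoff of I: (1/5)·(-7) + (1/5)·3 + (3/5)·2 = 2/5.
Expected payoff of II: (1/5)·4 + (1/5)·(-4) + (3/5)·(-5) = -3.
The largest is 2/5, so General R's best response is I.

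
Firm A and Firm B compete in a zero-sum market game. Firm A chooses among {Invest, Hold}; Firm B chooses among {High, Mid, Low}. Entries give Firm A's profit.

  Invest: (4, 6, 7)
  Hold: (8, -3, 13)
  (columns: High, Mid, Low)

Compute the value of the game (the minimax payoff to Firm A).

Row minima: Invest → 4, Hold → -3; maximin = 4.
Column maxima: High → 8, Mid → 6, Low → 13; minimax = 6.
4 ≠ 6, so there is no saddle point; optimal play is mixed.
Low is strictly dominated by High (it gives Firm A strictly more in every row), so Firm B never plays it.
On the remaining 2×2 (Invest, Hold vs High, Mid):
Let Firm A play Invest with probability p. Expected payoff against High: 4p + 8(1−p) = −4p + 8; against Mid: 6p + (-3)(1−p) = 9p − 3.
Setting these equal: −4p + 8 = 9p − 3 ⇒ −13p = -11 ⇒ p = 11/13, and the value is (-4)·(11/13) + 8 = 60/13.
For Firm B: with q = P(High), equating Invest's and Hold's payoffs gives −2q + 6 = 11q − 3 ⇒ q = 9/13.

60/13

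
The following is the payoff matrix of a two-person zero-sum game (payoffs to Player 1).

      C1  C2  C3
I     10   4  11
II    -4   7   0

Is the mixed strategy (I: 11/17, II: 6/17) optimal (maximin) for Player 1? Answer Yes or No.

Yes

Against C1 this mix gives (11/17)·10 + (6/17)·(-4) = 86/17.
Against C2 this mix gives (11/17)·4 + (6/17)·7 = 86/17.
Against C3 this mix gives (11/17)·11 + (6/17)·0 = 121/17.
All of Player 2's active replies (C1, C2) yield 86/17, and no column does worse for Player 1. The mix makes Player 2 indifferent and guarantees 86/17, so it is optimal.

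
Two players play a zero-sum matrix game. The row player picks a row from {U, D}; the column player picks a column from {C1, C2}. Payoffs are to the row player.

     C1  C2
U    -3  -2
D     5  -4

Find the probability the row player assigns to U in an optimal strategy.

Row minima: U → -3, D → -4; maximin = -3.
Column maxima: C1 → 5, C2 → -2; minimax = -2.
-3 ≠ -2, so there is no saddle point; optimal play is mixed.
Let the row player play U with probability p. Expected payoff against C1: (-3)p + 5(1−p) = −8p + 5; against C2: (-2)p + (-4)(1−p) = 2p − 4.
Setting these equal: −8p + 5 = 2p − 4 ⇒ −10p = -9 ⇒ p = 9/10, and the value is (-8)·(9/10) + 5 = -11/5.
For the column player: with q = P(C1), equating U's and D's payoffs gives −q − 2 = 9q − 4 ⇒ q = 1/5.

9/10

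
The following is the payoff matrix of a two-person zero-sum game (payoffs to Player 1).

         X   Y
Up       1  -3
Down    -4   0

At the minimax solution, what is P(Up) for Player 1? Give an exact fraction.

Row minima: Up → -3, Down → -4; maximin = -3.
Column maxima: X → 1, Y → 0; minimax = 0.
-3 ≠ 0, so there is no saddle point; optimal play is mixed.
Let Player 1 play Up with probability p. Expected payoff against X: 1p + (-4)(1−p) = 5p − 4; against Y: (-3)p + 0(1−p) = −3p.
Setting these equal: 5p − 4 = −3p ⇒ 8p = 4 ⇒ p = 1/2, and the value is (5)·(1/2) − 4 = -3/2.
For Player 2: with q = P(X), equating Up's and Down's payoffs gives 4q − 3 = −4q ⇒ q = 3/8.

1/2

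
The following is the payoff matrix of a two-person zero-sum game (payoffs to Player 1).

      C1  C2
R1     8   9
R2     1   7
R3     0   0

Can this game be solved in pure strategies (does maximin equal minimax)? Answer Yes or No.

Yes

Row minima: R1 → 8, R2 → 1, R3 → 0; maximin = 8.
Column maxima: C1 → 8, C2 → 9; minimax = 8.
maximin = minimax = 8, so a saddle point exists.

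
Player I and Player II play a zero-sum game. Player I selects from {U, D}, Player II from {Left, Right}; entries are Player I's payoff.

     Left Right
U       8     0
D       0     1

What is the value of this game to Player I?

Row minima: U → 0, D → 0; maximin = 0.
Column maxima: Left → 8, Right → 1; minimax = 1.
0 ≠ 1, so there is no saddle point; optimal play is mixed.
Let Player I play U with probability p. Expected payoff against Left: 8p + 0(1−p) = 8p; against Right: 0p + 1(1−p) = −p + 1.
Setting these equal: 8p = −p + 1 ⇒ 9p = 1 ⇒ p = 1/9, and the value is (8)·(1/9) = 8/9.
For Player II: with q = P(Left), equating U's and D's payoffs gives 8q = −q + 1 ⇒ q = 1/9.

8/9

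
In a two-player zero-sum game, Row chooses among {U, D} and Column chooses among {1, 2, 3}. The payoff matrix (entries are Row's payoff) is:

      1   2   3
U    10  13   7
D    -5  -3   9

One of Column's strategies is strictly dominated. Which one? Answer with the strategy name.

1 holds Row's payoff strictly below 2 in every row: 10 < 13, -5 < -3.
So 2 is strictly dominated for Column.

2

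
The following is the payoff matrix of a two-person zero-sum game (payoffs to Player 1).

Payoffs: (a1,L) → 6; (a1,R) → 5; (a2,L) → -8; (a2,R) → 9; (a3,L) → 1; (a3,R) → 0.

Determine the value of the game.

Row minima: a1 → 5, a2 → -8, a3 → 0; maximin = 5.
Column maxima: L → 6, R → 9; minimax = 6.
5 ≠ 6, so there is no saddle point; optimal play is mixed.
a3 is strictly dominated by a1, so Player 1 never plays it.
On the remaining 2×2 (a1, a2 vs L, R):
Let Player 1 play a1 with probability p. Expected payoff against L: 6p + (-8)(1−p) = 14p − 8; against R: 5p + 9(1−p) = −4p + 9.
Setting these equal: 14p − 8 = −4p + 9 ⇒ 18p = 17 ⇒ p = 17/18, and the value is (14)·(17/18) − 8 = 47/9.
For Player 2: with q = P(L), equating a1's and a2's payoffs gives q + 5 = −17q + 9 ⇒ q = 2/9.

47/9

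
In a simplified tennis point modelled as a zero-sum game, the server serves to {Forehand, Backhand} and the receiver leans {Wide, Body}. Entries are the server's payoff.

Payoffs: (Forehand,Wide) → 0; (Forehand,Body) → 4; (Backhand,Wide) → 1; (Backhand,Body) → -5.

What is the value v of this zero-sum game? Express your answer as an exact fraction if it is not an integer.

Row minima: Forehand → 0, Backhand → -5; maximin = 0.
Column maxima: Wide → 1, Body → 4; minimax = 1.
0 ≠ 1, so there is no saddle point; optimal play is mixed.
Let the server play Forehand with probability p. Expected payoff against Wide: 0p + 1(1−p) = −p + 1; against Body: 4p + (-5)(1−p) = 9p − 5.
Setting these equal: −p + 1 = 9p − 5 ⇒ −10p = -6 ⇒ p = 3/5, and the value is (-1)·(3/5) + 1 = 2/5.
For the receiver: with q = P(Wide), equating Forehand's and Backhand's payoffs gives −4q + 4 = 6q − 5 ⇒ q = 9/10.

2/5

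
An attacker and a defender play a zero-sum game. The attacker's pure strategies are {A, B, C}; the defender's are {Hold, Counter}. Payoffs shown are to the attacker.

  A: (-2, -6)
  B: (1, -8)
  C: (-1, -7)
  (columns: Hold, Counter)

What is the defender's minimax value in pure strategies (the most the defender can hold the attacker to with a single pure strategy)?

-6

Column maxima: Hold → 1, Counter → -6.
The smallest of these is -6.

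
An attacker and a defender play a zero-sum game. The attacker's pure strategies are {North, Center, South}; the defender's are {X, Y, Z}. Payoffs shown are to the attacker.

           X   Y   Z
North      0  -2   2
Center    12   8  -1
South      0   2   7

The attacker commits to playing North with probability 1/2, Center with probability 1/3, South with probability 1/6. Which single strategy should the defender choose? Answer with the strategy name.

Z

If the defender plays X, the attacker's expected payoff is (1/2)·0 + (1/3)·12 + (1/6)·0 = 4.
If the defender plays Y, the attacker's expected payoff is (1/2)·(-2) + (1/3)·8 + (1/6)·2 = 2.
If the defender plays Z, the attacker's expected payoff is (1/2)·2 + (1/3)·(-1) + (1/6)·7 = 11/6.
The defender minimizes the attacker's payoff; the smallest is 11/6, so the best response is Z.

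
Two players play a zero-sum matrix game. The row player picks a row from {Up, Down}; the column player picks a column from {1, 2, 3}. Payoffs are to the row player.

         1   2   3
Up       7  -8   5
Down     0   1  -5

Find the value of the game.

-35/19

Row minima: Up → -8, Down → -5; maximin = -5.
Column maxima: 1 → 7, 2 → 1, 3 → 5; minimax = 1.
-5 ≠ 1, so there is no saddle point; optimal play is mixed.
1 is strictly dominated by 3 (it gives the row player strictly more in every row), so the column player never plays it.
On the remaining 2×2 (Up, Down vs 2, 3):
Let the row player play Up with probability p. Expected payoff against 2: (-8)p + 1(1−p) = −9p + 1; against 3: 5p + (-5)(1−p) = 10p − 5.
Setting these equal: −9p + 1 = 10p − 5 ⇒ −19p = -6 ⇒ p = 6/19, and the value is (-9)·(6/19) + 1 = -35/19.
For the column player: with q = P(2), equating Up's and Down's payoffs gives −13q + 5 = 6q − 5 ⇒ q = 10/19.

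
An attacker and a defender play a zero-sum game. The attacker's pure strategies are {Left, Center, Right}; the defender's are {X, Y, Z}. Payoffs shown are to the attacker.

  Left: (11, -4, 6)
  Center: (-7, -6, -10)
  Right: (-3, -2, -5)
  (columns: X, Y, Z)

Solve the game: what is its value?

-32/13

Row minima: Left → -4, Center → -10, Right → -5; maximin = -4.
Column maxima: X → 11, Y → -2, Z → 6; minimax = -2.
-4 ≠ -2, so there is no saddle point; optimal play is mixed.
Center is strictly dominated by Left, so the attacker never plays it.
X is strictly dominated by Z (it gives the attacker strictly more in every row), so the defender never plays it.
On the remaining 2×2 (Left, Right vs Y, Z):
Let the attacker play Left with probability p. Expected payoff against Y: (-4)p + (-2)(1−p) = −2p − 2; against Z: 6p + (-5)(1−p) = 11p − 5.
Setting these equal: −2p − 2 = 11p − 5 ⇒ −13p = -3 ⇒ p = 3/13, and the value is (-2)·(3/13) − 2 = -32/13.
For the defender: with q = P(Y), equating Left's and Right's payoffs gives −10q + 6 = 3q − 5 ⇒ q = 11/13.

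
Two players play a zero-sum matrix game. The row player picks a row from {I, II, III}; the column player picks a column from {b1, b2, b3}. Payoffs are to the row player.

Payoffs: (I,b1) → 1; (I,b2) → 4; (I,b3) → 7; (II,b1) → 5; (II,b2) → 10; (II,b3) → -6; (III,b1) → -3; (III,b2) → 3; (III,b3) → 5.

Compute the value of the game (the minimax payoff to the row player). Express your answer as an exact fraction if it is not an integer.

Row minima: I → 1, II → -6, III → -3; maximin = 1.
Column maxima: b1 → 5, b2 → 10, b3 → 7; minimax = 5.
1 ≠ 5, so there is no saddle point; optimal play is mixed.
III is strictly dominated by I, so the row player never plays it.
b2 is strictly dominated by b1 (it gives the row player strictly more in every row), so the column player never plays it.
On the remaining 2×2 (I, II vs b1, b3):
Let the row player play I with probability p. Expected payoff against b1: 1p + 5(1−p) = −4p + 5; against b3: 7p + (-6)(1−p) = 13p − 6.
Setting these equal: −4p + 5 = 13p − 6 ⇒ −17p = -11 ⇒ p = 11/17, and the value is (-4)·(11/17) + 5 = 41/17.
For the column player: with q = P(b1), equating I's and II's payoffs gives −6q + 7 = 11q − 6 ⇒ q = 13/17.

41/17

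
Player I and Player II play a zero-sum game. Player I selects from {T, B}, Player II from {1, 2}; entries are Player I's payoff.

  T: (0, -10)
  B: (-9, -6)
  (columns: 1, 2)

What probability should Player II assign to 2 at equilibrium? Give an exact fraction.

9/13

Row minima: T → -10, B → -9; maximin = -9.
Column maxima: 1 → 0, 2 → -6; minimax = -6.
-9 ≠ -6, so there is no saddle point; optimal play is mixed.
Let Player I play T with probability p. Expected payoff against 1: 0p + (-9)(1−p) = 9p − 9; against 2: (-10)p + (-6)(1−p) = −4p − 6.
Setting these equal: 9p − 9 = −4p − 6 ⇒ 13p = 3 ⇒ p = 3/13, and the value is (9)·(3/13) − 9 = -90/13.
For Player II: with q = P(1), equating T's and B's payoffs gives 10q − 10 = −3q − 6 ⇒ q = 4/13.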